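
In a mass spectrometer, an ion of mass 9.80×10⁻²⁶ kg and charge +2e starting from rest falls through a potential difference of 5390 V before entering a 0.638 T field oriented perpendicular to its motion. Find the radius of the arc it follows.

r ≈ 0.0900 m

Acceleration: |q|V = ½mv² ⇒ v = √(2|q|V/m) = √(2·3.204×10⁻¹⁹·5390/9.80×10⁻²⁶) ≈ 1.877×10⁵ m/s.
In the field: r = mv/(|q|B) = (9.80×10⁻²⁶)(1.877×10⁵)/((3.204×10⁻¹⁹)(0.638)) ≈ 0.0900 m.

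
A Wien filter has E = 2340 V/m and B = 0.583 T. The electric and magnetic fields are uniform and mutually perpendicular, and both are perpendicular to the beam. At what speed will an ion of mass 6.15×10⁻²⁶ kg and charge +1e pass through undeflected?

v = 4010 m/s

For undeflected motion the electric and magnetic forces balance: qE = qvB.
v = E/B = 2340/0.583 = 4010 m/s.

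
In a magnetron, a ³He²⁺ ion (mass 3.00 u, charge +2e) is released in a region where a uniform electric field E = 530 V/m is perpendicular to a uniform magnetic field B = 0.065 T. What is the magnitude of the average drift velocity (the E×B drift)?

In crossed fields the guiding centre drifts at v_d = |E×B|/B² = E/B, independent of charge and mass.
v_d = 530/0.065 = 8200 m/s.

v_d ≈ 8200 m/s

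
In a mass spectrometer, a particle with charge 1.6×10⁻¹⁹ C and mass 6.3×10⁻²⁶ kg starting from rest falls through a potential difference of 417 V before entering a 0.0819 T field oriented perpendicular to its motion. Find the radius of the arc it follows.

Acceleration: |q|V = ½mv² ⇒ v = √(2|q|V/m) = √(2·1.6×10⁻¹⁹·417/6.3×10⁻²⁶) ≈ 4.602×10⁴ m/s.
In the field: r = mv/(|q|B) = (6.3×10⁻²⁶)(4.602×10⁴)/((1.6×10⁻¹⁹)(0.0819)) ≈ 0.221 m.

r ≈ 0.221 m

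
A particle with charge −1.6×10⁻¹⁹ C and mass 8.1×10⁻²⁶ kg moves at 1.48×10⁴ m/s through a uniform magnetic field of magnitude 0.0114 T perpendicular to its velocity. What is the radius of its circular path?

The magnetic force provides the centripetal force: |q|vB = mv²/r.
r = mv/(|q|B) = (8.1×10⁻²⁶)(1.48×10⁴)/((1.6×10⁻¹⁹)(0.0114)) ≈ 0.657 m.

r ≈ 0.657 m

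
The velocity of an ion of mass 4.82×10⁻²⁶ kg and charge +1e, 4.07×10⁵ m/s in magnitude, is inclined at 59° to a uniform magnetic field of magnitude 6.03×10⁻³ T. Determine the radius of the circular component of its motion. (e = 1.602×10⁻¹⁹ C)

r ≈ 17.4 m

v⊥ = v sinθ = 4.07×10⁵·sin59° ≈ 3.489×10⁵ m/s.
r = m v⊥/(|q|B) = (4.82×10⁻²⁶)(3.489×10⁵)/((1.602×10⁻¹⁹)(6.03×10⁻³)) ≈ 17.4 m.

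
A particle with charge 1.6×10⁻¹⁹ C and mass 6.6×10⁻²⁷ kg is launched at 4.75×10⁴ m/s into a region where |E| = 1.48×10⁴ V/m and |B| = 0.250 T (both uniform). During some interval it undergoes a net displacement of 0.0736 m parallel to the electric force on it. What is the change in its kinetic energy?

The magnetic force is always ⟂ v and does no work; only the electric force changes KE.
ΔKE = F_E · d = |q|E d = (1.6×10⁻¹⁹)(1.48×10⁴)(0.0736) ≈ 1.74×10⁻¹⁶ J.

ΔKE ≈ 1.74×10⁻¹⁶ J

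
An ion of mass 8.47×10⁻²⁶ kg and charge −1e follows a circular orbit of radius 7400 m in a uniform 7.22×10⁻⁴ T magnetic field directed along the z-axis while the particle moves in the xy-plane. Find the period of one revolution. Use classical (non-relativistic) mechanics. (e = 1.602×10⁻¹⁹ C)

The cyclotron period depends only on m, q, B: T = 2πm/(|q|B).
T = 2π(8.47×10⁻²⁶)/((1.602×10⁻¹⁹)(7.22×10⁻⁴)) ≈ 4.60×10⁻³ s.

T ≈ 4.60×10⁻³ s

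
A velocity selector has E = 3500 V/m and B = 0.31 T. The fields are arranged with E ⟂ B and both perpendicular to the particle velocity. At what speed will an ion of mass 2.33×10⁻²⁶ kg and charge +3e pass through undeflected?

Straight-line motion ⇒ electric and magnetic forces cancel, so E = vB.
v = E/B = 3500/0.31 = 1.1×10⁴ m/s.

v = 1.1×10⁴ m/s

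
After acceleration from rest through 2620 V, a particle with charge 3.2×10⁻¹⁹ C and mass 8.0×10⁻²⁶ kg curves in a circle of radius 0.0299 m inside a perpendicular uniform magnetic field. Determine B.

v = √(2|q|V/m) = √(2·3.2×10⁻¹⁹·2620/8.0×10⁻²⁶) ≈ 1.448×10⁵ m/s.
B = mv/(|q|r) = (8.0×10⁻²⁶)(1.448×10⁵)/((3.2×10⁻¹⁹)(0.0299)) ≈ 1.21 T.

B ≈ 1.21 T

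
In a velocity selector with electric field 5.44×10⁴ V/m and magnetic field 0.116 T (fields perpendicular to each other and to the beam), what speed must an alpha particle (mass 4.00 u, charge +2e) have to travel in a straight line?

Straight-line motion ⇒ electric and magnetic forces cancel, so E = vB.
v = E/B = 5.44×10⁴/0.116 = 4.69×10⁵ m/s.

v = 4.69×10⁵ m/s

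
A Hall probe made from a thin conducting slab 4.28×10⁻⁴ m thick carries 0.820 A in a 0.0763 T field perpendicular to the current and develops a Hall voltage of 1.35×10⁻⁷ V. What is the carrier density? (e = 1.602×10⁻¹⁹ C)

n ≈ 6.76×10²⁷ m⁻³

From V_H = IB/(n e t), n = IB/(V_H e t).
n = (0.820)(0.0763)/((1.35×10⁻⁷)(1.602×10⁻¹⁹)(4.28×10⁻⁴)) ≈ 6.76×10²⁷ m⁻³.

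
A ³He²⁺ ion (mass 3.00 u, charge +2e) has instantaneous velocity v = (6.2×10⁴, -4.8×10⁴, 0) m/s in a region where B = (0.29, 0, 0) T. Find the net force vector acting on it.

v×B = (0, 0, 1.39×10⁴) N/C.
F = q v×B = (3.204×10⁻¹⁹ C)·(0, 0, 1.39×10⁴) = (0, 0, 4.46×10⁻¹⁵) N.

F ≈ (0, 0, 4.46×10⁻¹⁵) N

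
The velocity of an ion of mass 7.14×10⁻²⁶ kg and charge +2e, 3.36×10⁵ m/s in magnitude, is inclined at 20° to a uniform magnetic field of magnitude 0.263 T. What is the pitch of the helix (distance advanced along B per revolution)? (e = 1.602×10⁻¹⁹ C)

v∥ = v cosθ = 3.36×10⁵·cos20° ≈ 3.157×10⁵ m/s.
T = 2πm/(|q|B) = 2π(7.14×10⁻²⁶)/((3.204×10⁻¹⁹)(0.263)) ≈ 5.324×10⁻⁶ s.
pitch = v∥ T = (3.157×10⁵)(5.324×10⁻⁶) ≈ 1.68 m.

p ≈ 1.68 m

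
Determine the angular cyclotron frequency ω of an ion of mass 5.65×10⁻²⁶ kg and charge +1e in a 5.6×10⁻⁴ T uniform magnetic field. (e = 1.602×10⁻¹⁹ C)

ω ≈ 1600 rad/s

ω = |q|B/m.
ω = (1.602×10⁻¹⁹)(5.6×10⁻⁴)/5.65×10⁻²⁶ ≈ 1600 rad/s.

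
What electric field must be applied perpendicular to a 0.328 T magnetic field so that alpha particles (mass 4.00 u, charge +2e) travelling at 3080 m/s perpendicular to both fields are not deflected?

E = 1010 V/m

For straight-line motion qE = qvB, so E = vB.
E = 3080 × 0.328 = 1010 V/m.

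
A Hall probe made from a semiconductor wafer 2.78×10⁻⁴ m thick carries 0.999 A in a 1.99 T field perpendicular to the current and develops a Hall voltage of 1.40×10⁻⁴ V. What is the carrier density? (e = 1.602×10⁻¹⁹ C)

n ≈ 3.19×10²⁶ m⁻³

From V_H = IB/(n e t), n = IB/(V_H e t).
n = (0.999)(1.99)/((1.40×10⁻⁴)(1.602×10⁻¹⁹)(2.78×10⁻⁴)) ≈ 3.19×10²⁶ m⁻³.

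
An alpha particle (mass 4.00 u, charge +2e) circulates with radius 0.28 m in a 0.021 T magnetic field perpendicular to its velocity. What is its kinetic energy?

v = |q|Br/m, then KE = ½mv² = (qBr)²/(2m).
v = (3.204×10⁻¹⁹)(0.021)(0.28)/6.644×10⁻²⁷ ≈ 2.836×10⁵ m/s.
KE = ½(6.644×10⁻²⁷)(2.836×10⁵)² ≈ 2.7×10⁻¹⁶ J.

KE ≈ 2.7×10⁻¹⁶ J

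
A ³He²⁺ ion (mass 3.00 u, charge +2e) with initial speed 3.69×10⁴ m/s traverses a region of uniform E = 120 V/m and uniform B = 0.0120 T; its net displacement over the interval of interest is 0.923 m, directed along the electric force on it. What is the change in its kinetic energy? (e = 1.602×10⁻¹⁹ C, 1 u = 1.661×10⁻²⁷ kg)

ΔKE ≈ 3.55×10⁻¹⁷ J

The magnetic force is always ⟂ v and does no work; only the electric force changes KE.
ΔKE = F_E · d = |q|E d = (3.204×10⁻¹⁹)(120)(0.923) ≈ 3.55×10⁻¹⁷ J.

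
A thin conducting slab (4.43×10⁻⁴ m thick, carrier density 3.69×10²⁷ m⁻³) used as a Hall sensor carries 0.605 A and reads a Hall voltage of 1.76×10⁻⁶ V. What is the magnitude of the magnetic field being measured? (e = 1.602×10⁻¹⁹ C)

From V_H = IB/(n e t), B = V_H n e t / I.
B = (1.76×10⁻⁶)(3.69×10²⁷)(1.602×10⁻¹⁹)(4.43×10⁻⁴)/0.605 ≈ 0.762 T.

B ≈ 0.762 T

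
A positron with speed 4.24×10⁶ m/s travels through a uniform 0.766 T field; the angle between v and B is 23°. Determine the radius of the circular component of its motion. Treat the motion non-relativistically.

v⊥ = v sinθ = 4.24×10⁶·sin23° ≈ 1.657×10⁶ m/s.
r = m v⊥/(|q|B) = (9.109×10⁻³¹)(1.657×10⁶)/((1.602×10⁻¹⁹)(0.766)) ≈ 1.23×10⁻⁵ m.

r ≈ 1.23×10⁻⁵ m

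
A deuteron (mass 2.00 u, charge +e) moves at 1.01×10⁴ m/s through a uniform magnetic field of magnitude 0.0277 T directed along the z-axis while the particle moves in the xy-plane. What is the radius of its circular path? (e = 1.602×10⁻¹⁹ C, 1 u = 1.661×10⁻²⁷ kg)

The magnetic force provides the centripetal force: |q|vB = mv²/r.
r = mv/(|q|B) = (3.322×10⁻²⁷)(1.01×10⁴)/((1.602×10⁻¹⁹)(0.0277)) ≈ 7.56×10⁻³ m.

r ≈ 7.56×10⁻³ m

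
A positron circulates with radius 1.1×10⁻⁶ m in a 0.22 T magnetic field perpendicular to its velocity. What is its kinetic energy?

KE ≈ 5.1×10⁻³ eV

v = |q|Br/m, then KE = ½mv² = (qBr)²/(2m).
v = (1.602×10⁻¹⁹)(0.22)(1.1×10⁻⁶)/9.109×10⁻³¹ ≈ 4.256×10⁴ m/s.
KE = ½(9.109×10⁻³¹)(4.256×10⁴)² ≈ 8.3×10⁻²² J = 5.1×10⁻³ eV.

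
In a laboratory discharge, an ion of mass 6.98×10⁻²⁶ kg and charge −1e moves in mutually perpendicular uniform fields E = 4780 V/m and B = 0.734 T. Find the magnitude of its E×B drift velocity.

The steady drift has the magnetic force balancing the electric force, so v_d = E/B.
v_d = 4780/0.734 = 6510 m/s.

v_d ≈ 6510 m/s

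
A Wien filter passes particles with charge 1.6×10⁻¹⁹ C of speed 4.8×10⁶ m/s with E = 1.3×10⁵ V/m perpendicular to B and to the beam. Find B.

Balance of forces in the selector: qE = qvB ⇒ B = E/v.
B = 1.3×10⁵/4.8×10⁶ = 0.027 T.

B = 0.027 T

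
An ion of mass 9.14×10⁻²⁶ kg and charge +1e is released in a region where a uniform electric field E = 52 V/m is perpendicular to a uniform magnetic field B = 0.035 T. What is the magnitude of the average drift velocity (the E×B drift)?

v_d ≈ 1500 m/s

The E×B drift speed is v_d = E/B.
v_d = 52/0.035 = 1500 m/s.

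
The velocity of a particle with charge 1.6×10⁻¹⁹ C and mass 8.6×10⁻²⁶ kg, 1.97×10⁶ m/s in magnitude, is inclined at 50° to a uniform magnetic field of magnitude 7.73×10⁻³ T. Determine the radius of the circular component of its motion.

v⊥ = v sinθ = 1.97×10⁶·sin50° ≈ 1.509×10⁶ m/s.
r = m v⊥/(|q|B) = (8.6×10⁻²⁶)(1.509×10⁶)/((1.6×10⁻¹⁹)(7.73×10⁻³)) ≈ 105 m.

r ≈ 105 m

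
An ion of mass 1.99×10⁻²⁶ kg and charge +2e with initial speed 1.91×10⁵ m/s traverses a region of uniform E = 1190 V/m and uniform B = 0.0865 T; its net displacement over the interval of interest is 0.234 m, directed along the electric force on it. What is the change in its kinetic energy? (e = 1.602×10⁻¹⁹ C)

ΔKE ≈ 8.92×10⁻¹⁷ J

The magnetic force is always ⟂ v and does no work; only the electric force changes KE.
ΔKE = F_E · d = |q|E d = (3.204×10⁻¹⁹)(1190)(0.234) ≈ 8.92×10⁻¹⁷ J.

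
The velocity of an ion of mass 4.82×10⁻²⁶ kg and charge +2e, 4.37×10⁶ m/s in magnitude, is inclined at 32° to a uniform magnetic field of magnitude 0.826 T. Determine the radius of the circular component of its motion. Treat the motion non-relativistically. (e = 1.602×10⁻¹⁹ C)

v⊥ = v sinθ = 4.37×10⁶·sin32° ≈ 2.316×10⁶ m/s.
r = m v⊥/(|q|B) = (4.82×10⁻²⁶)(2.316×10⁶)/((3.204×10⁻¹⁹)(0.826)) ≈ 0.422 m.

r ≈ 0.422 m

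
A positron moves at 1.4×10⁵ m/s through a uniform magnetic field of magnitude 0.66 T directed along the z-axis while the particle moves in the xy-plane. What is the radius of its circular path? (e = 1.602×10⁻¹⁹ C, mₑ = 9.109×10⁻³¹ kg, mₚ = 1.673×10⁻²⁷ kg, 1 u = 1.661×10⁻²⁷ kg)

The magnetic force provides the centripetal force: |q|vB = mv²/r.
r = mv/(|q|B) = (9.109×10⁻³¹)(1.4×10⁵)/((1.602×10⁻¹⁹)(0.66)) ≈ 1.2×10⁻⁶ m.

r ≈ 1.2×10⁻⁶ m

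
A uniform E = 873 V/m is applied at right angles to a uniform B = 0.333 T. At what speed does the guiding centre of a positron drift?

The steady drift has the magnetic force balancing the electric force, so v_d = E/B.
v_d = 873/0.333 = 2620 m/s.

v_d ≈ 2620 m/s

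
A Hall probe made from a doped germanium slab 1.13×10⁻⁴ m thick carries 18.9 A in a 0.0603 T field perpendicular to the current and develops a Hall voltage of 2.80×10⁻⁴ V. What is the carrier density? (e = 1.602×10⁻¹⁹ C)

From V_H = IB/(n e t), n = IB/(V_H e t).
n = (18.9)(0.0603)/((2.80×10⁻⁴)(1.602×10⁻¹⁹)(1.13×10⁻⁴)) ≈ 2.25×10²⁶ m⁻³.

n ≈ 2.25×10²⁶ m⁻³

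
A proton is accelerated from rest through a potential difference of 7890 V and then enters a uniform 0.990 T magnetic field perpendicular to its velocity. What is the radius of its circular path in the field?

Acceleration: |q|V = ½mv² ⇒ v = √(2|q|V/m) = √(2·1.602×10⁻¹⁹·7890/1.673×10⁻²⁷) ≈ 1.229×10⁶ m/s.
In the field: r = mv/(|q|B) = (1.673×10⁻²⁷)(1.229×10⁶)/((1.602×10⁻¹⁹)(0.990)) ≈ 0.0130 m.

r ≈ 0.0130 m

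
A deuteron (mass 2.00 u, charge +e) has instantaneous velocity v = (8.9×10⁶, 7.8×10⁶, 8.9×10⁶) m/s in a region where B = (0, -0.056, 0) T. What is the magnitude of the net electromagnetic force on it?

v×B = (4.98×10⁵, 0, -4.98×10⁵) N/C.
F = q v×B = (1.602×10⁻¹⁹ C)·(4.98×10⁵, 0, -4.98×10⁵) = (7.98×10⁻¹⁴, 0, -7.98×10⁻¹⁴) N.
|F| = 1.13×10⁻¹³ N.

|F| ≈ 1.13×10⁻¹³ N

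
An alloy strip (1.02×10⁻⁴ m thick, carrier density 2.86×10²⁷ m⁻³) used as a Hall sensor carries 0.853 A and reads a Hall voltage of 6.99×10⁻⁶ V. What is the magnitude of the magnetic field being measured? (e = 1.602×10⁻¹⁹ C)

From V_H = IB/(n e t), B = V_H n e t / I.
B = (6.99×10⁻⁶)(2.86×10²⁷)(1.602×10⁻¹⁹)(1.02×10⁻⁴)/0.853 ≈ 0.383 T.

B ≈ 0.383 T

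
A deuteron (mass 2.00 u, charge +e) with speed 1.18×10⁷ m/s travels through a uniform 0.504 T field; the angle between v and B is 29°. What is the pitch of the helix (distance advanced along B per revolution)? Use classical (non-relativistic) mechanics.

p ≈ 2.67 m

v∥ = v cosθ = 1.18×10⁷·cos29° ≈ 1.032×10⁷ m/s.
T = 2πm/(|q|B) = 2π(3.322×10⁻²⁷)/((1.602×10⁻¹⁹)(0.504)) ≈ 2.585×10⁻⁷ s.
pitch = v∥ T = (1.032×10⁷)(2.585×10⁻⁷) ≈ 2.67 m.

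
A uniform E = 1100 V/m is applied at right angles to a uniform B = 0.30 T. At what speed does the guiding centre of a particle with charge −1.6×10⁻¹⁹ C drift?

v_d ≈ 3700 m/s

The steady drift has the magnetic force balancing the electric force, so v_d = E/B.
v_d = 1100/0.30 = 3700 m/s.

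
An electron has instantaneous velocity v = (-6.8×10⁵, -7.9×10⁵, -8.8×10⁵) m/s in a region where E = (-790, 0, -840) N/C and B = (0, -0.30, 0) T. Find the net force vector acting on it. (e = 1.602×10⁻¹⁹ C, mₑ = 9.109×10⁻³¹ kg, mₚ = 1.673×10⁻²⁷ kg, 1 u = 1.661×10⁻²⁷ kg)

F ≈ (4.24×10⁻¹⁴, 0, -3.25×10⁻¹⁴) N

v×B = (-2.64×10⁵, 0, 2.04×10⁵) N/C.
E + v×B = (-2.65×10⁵, 0, 2.03×10⁵) N/C.
F = q(E + v×B) = (−1.602×10⁻¹⁹ C)·(-2.65×10⁵, 0, 2.03×10⁵) = (4.24×10⁻¹⁴, 0, -3.25×10⁻¹⁴) N.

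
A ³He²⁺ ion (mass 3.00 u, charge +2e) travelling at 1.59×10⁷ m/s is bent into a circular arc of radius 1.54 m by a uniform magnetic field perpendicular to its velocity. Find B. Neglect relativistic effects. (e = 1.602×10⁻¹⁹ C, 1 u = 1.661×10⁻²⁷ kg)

B ≈ 0.161 T

From |q|vB = mv²/r, B = mv/(|q|r).
B = (4.983×10⁻²⁷)(1.59×10⁷)/((3.204×10⁻¹⁹)(1.54)) ≈ 0.161 T.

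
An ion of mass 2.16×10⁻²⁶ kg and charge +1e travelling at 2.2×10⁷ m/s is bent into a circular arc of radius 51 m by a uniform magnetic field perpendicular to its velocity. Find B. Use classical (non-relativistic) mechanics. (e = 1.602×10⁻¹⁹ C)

B ≈ 0.058 T

From |q|vB = mv²/r, B = mv/(|q|r).
B = (2.16×10⁻²⁶)(2.2×10⁷)/((1.602×10⁻¹⁹)(51)) ≈ 0.058 T.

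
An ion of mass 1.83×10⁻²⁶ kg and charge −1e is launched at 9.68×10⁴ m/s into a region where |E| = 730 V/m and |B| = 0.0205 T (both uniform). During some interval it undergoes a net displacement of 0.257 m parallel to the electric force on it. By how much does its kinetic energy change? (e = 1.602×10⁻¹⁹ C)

The magnetic force is always ⟂ v and does no work; only the electric force changes KE.
ΔKE = F_E · d = |q|E d = (1.602×10⁻¹⁹)(730)(0.257) ≈ 3.01×10⁻¹⁷ J.

ΔKE ≈ 3.01×10⁻¹⁷ J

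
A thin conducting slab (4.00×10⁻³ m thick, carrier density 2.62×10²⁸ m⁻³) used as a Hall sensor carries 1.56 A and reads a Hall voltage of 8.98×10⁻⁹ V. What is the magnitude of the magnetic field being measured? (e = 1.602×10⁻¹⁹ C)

B ≈ 0.0966 T

From V_H = IB/(n e t), B = V_H n e t / I.
B = (8.98×10⁻⁹)(2.62×10²⁸)(1.602×10⁻¹⁹)(4.00×10⁻³)/1.56 ≈ 0.0966 T.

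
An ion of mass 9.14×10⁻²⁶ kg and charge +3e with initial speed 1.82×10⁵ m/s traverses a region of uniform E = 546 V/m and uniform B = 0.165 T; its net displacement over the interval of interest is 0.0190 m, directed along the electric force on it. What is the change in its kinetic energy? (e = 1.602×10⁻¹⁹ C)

The magnetic force is always ⟂ v and does no work; only the electric force changes KE.
ΔKE = F_E · d = |q|E d = (4.806×10⁻¹⁹)(546)(0.0190) ≈ 4.99×10⁻¹⁸ J.

ΔKE ≈ 4.99×10⁻¹⁸ J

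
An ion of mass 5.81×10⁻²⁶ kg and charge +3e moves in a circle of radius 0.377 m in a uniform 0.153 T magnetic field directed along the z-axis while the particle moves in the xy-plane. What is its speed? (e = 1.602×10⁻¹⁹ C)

v ≈ 4.77×10⁵ m/s

From |q|vB = mv²/r, v = |q|Br/m.
v = (4.806×10⁻¹⁹)(0.153)(0.377)/5.81×10⁻²⁶ ≈ 4.77×10⁵ m/s.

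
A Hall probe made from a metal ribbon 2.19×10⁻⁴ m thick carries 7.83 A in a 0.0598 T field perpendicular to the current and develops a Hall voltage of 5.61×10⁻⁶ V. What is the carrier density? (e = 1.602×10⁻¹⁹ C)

From V_H = IB/(n e t), n = IB/(V_H e t).
n = (7.83)(0.0598)/((5.61×10⁻⁶)(1.602×10⁻¹⁹)(2.19×10⁻⁴)) ≈ 2.38×10²⁷ m⁻³.

n ≈ 2.38×10²⁷ m⁻³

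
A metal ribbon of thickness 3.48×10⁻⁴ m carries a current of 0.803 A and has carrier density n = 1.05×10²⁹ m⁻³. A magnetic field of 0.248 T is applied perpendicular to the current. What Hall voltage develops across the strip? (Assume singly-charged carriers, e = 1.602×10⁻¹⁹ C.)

V_H ≈ 3.40×10⁻⁸ V

V_H = IB/(n e t).
V_H = (0.803)(0.248)/((1.05×10²⁹)(1.602×10⁻¹⁹)(3.48×10⁻⁴)) ≈ 3.40×10⁻⁸ V.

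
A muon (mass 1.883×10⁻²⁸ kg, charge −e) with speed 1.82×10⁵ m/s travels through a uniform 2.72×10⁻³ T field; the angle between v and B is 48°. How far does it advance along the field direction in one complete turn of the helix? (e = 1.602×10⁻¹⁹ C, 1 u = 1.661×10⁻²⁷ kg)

p ≈ 0.331 m

v∥ = v cosθ = 1.82×10⁵·cos48° ≈ 1.218×10⁵ m/s.
T = 2πm/(|q|B) = 2π(1.883×10⁻²⁸)/((1.602×10⁻¹⁹)(2.72×10⁻³)) ≈ 2.715×10⁻⁶ s.
pitch = v∥ T = (1.218×10⁵)(2.715×10⁻⁶) ≈ 0.331 m.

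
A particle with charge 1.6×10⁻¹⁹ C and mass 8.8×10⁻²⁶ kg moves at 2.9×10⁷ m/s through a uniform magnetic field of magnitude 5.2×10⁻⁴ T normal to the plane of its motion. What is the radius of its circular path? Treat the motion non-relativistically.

r ≈ 3.1×10⁴ m

The magnetic force provides the centripetal force: |q|vB = mv²/r.
r = mv/(|q|B) = (8.8×10⁻²⁶)(2.9×10⁷)/((1.6×10⁻¹⁹)(5.2×10⁻⁴)) ≈ 3.1×10⁴ m.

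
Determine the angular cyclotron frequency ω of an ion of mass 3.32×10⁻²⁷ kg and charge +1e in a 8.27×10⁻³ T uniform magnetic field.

ω ≈ 3.99×10⁵ rad/s

ω = |q|B/m.
ω = (1.602×10⁻¹⁹)(8.27×10⁻³)/3.32×10⁻²⁷ ≈ 3.99×10⁵ rad/s.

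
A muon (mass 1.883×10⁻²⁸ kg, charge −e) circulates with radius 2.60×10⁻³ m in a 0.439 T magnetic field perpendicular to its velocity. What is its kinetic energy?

v = |q|Br/m, then KE = ½mv² = (qBr)²/(2m).
v = (1.602×10⁻¹⁹)(0.439)(2.60×10⁻³)/1.883×10⁻²⁸ ≈ 9.711×10⁵ m/s.
KE = ½(1.883×10⁻²⁸)(9.711×10⁵)² ≈ 8.88×10⁻¹⁷ J = 554 eV.

KE ≈ 554 eV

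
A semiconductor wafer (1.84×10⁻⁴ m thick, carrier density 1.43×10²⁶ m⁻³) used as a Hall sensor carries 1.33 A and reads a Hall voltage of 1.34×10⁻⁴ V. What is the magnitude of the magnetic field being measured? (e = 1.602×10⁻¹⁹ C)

From V_H = IB/(n e t), B = V_H n e t / I.
B = (1.34×10⁻⁴)(1.43×10²⁶)(1.602×10⁻¹⁹)(1.84×10⁻⁴)/1.33 ≈ 0.425 T.

B ≈ 0.425 T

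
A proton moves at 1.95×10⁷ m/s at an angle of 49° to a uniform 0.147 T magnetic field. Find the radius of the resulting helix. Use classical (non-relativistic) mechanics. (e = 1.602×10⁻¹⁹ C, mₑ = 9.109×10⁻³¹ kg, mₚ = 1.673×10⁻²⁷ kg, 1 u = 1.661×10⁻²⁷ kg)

v⊥ = v sinθ = 1.95×10⁷·sin49° ≈ 1.472×10⁷ m/s.
r = m v⊥/(|q|B) = (1.673×10⁻²⁷)(1.472×10⁷)/((1.602×10⁻¹⁹)(0.147)) ≈ 1.05 m.

r ≈ 1.05 m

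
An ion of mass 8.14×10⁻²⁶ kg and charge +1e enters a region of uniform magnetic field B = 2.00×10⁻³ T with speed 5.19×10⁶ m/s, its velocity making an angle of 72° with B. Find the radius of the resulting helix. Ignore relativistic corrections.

r ≈ 1250 m

v⊥ = v sinθ = 5.19×10⁶·sin72° ≈ 4.936×10⁶ m/s.
r = m v⊥/(|q|B) = (8.14×10⁻²⁶)(4.936×10⁶)/((1.602×10⁻¹⁹)(2.00×10⁻³)) ≈ 1250 m.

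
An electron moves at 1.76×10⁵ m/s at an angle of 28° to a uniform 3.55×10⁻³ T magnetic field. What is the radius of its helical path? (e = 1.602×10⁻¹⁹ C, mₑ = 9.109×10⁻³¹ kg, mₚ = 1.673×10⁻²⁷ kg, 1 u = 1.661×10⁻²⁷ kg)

v⊥ = v sinθ = 1.76×10⁵·sin28° ≈ 8.263×10⁴ m/s.
r = m v⊥/(|q|B) = (9.109×10⁻³¹)(8.263×10⁴)/((1.602×10⁻¹⁹)(3.55×10⁻³)) ≈ 1.32×10⁻⁴ m.

r ≈ 1.32×10⁻⁴ m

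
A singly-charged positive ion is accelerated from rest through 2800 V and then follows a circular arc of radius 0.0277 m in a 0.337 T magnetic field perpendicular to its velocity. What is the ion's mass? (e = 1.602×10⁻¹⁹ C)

m ≈ 2.49×10⁻²⁷ kg

Combine |q|V = ½mv² and r = mv/(|q|B): eliminate v to get m = qB²r²/(2V).
m = (1.602×10⁻¹⁹)(0.337)²(0.0277)²/(2·2800) ≈ 2.49×10⁻²⁷ kg.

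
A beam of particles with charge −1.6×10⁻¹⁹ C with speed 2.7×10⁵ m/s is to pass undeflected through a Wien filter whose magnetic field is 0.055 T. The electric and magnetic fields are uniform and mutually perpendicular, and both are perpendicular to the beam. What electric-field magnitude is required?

For straight-line motion qE = qvB, so E = vB.
E = 2.7×10⁵ × 0.055 = 1.5×10⁴ V/m.

E = 1.5×10⁴ V/m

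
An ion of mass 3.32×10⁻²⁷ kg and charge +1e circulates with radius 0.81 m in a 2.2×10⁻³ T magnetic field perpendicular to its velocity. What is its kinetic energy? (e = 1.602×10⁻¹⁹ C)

KE ≈ 1.2×10⁻¹⁷ J

v = |q|Br/m, then KE = ½mv² = (qBr)²/(2m).
v = (1.602×10⁻¹⁹)(2.2×10⁻³)(0.81)/3.32×10⁻²⁷ ≈ 8.599×10⁴ m/s.
KE = ½(3.32×10⁻²⁷)(8.599×10⁴)² ≈ 1.2×10⁻¹⁷ J.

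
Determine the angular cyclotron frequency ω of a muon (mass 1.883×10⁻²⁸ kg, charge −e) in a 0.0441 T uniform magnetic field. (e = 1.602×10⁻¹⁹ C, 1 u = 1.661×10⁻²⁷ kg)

ω = |q|B/m.
ω = (1.602×10⁻¹⁹)(0.0441)/1.883×10⁻²⁸ ≈ 3.75×10⁷ rad/s.

ω ≈ 3.75×10⁷ rad/s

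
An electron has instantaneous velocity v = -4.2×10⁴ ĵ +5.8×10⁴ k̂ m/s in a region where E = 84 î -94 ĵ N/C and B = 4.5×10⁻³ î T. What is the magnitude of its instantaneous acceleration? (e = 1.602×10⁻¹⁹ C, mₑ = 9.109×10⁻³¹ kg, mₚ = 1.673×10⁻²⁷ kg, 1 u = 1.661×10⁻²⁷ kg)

v×B = (0, 261, 189) N/C.
E + v×B = (84.0, 167, 189) N/C.
F = q(E + v×B) = (−1.602×10⁻¹⁹ C)·(84.0, 167, 189) = (-1.35×10⁻¹⁷, -2.68×10⁻¹⁷, -3.03×10⁻¹⁷) N.
|a| = |F|/m = 4.259×10⁻¹⁷/9.109×10⁻³¹ ≈ 4.68×10¹³ m/s².

|a| ≈ 4.68×10¹³ m/s²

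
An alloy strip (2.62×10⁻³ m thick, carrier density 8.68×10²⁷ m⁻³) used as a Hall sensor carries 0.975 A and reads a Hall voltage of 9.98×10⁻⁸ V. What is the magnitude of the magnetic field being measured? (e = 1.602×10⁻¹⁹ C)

From V_H = IB/(n e t), B = V_H n e t / I.
B = (9.98×10⁻⁸)(8.68×10²⁷)(1.602×10⁻¹⁹)(2.62×10⁻³)/0.975 ≈ 0.373 T.

B ≈ 0.373 T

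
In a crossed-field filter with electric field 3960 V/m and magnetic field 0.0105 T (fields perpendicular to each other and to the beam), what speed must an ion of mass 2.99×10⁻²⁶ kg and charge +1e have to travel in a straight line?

Straight-line motion ⇒ electric and magnetic forces cancel, so E = vB.
v = E/B = 3960/0.0105 = 3.77×10⁵ m/s.

v = 3.77×10⁵ m/s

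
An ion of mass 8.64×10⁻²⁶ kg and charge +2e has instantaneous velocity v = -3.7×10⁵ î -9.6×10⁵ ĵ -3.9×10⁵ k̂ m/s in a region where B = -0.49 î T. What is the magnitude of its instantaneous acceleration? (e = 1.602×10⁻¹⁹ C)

|a| ≈ 1.88×10¹² m/s²

v×B = (0, 1.91×10⁵, -4.70×10⁵) N/C.
F = q v×B = (3.204×10⁻¹⁹ C)·(0, 1.91×10⁵, -4.70×10⁵) = (0, 6.12×10⁻¹⁴, -1.51×10⁻¹³) N.
|a| = |F|/m = 1.627×10⁻¹³/8.64×10⁻²⁶ ≈ 1.88×10¹² m/s².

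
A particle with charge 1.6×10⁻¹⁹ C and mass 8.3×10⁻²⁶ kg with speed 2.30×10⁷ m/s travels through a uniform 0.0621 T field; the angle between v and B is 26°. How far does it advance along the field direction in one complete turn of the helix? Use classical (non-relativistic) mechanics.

v∥ = v cosθ = 2.30×10⁷·cos26° ≈ 2.067×10⁷ m/s.
T = 2πm/(|q|B) = 2π(8.3×10⁻²⁶)/((1.6×10⁻¹⁹)(0.0621)) ≈ 5.249×10⁻⁵ s.
pitch = v∥ T = (2.067×10⁷)(5.249×10⁻⁵) ≈ 1090 m.

p ≈ 1090 m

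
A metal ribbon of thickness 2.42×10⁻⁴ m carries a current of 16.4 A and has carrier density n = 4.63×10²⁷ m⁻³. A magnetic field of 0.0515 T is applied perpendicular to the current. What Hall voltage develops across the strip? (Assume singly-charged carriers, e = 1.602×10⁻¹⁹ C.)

V_H = IB/(n e t).
V_H = (16.4)(0.0515)/((4.63×10²⁷)(1.602×10⁻¹⁹)(2.42×10⁻⁴)) ≈ 4.71×10⁻⁶ V.

V_H ≈ 4.71×10⁻⁶ V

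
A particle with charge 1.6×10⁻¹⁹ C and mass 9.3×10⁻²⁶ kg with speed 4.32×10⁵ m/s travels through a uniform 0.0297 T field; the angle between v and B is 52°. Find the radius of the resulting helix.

v⊥ = v sinθ = 4.32×10⁵·sin52° ≈ 3.404×10⁵ m/s.
r = m v⊥/(|q|B) = (9.3×10⁻²⁶)(3.404×10⁵)/((1.6×10⁻¹⁹)(0.0297)) ≈ 6.66 m.

r ≈ 6.66 m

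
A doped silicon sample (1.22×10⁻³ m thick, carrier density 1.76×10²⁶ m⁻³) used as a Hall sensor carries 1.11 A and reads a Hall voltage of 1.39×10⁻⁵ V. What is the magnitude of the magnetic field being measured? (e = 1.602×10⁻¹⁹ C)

B ≈ 0.431 T

From V_H = IB/(n e t), B = V_H n e t / I.
B = (1.39×10⁻⁵)(1.76×10²⁶)(1.602×10⁻¹⁹)(1.22×10⁻³)/1.11 ≈ 0.431 T.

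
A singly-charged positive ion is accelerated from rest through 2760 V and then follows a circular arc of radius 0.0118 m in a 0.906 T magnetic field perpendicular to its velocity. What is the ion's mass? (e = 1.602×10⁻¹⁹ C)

Combine |q|V = ½mv² and r = mv/(|q|B): eliminate v to get m = qB²r²/(2V).
m = (1.602×10⁻¹⁹)(0.906)²(0.0118)²/(2·2760) ≈ 3.32×10⁻²⁷ kg.

m ≈ 3.32×10⁻²⁷ kg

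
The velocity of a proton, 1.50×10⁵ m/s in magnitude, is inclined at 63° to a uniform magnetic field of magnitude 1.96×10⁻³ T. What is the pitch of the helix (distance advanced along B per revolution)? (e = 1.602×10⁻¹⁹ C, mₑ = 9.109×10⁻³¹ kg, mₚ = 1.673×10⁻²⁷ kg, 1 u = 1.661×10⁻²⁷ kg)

p ≈ 2.28 m

v∥ = v cosθ = 1.50×10⁵·cos63° ≈ 6.810×10⁴ m/s.
T = 2πm/(|q|B) = 2π(1.673×10⁻²⁷)/((1.602×10⁻¹⁹)(1.96×10⁻³)) ≈ 3.348×10⁻⁵ s.
pitch = v∥ T = (6.810×10⁴)(3.348×10⁻⁵) ≈ 2.28 m.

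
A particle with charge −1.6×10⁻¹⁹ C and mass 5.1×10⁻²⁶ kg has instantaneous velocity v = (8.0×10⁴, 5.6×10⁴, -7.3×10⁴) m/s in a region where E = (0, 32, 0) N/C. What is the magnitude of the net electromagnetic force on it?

Only an electric field acts, so F = qE = (−1.6×10⁻¹⁹ C)·(0, 32.0, 0) = (0, -5.12×10⁻¹⁸, 0) N.
|F| = 5.12×10⁻¹⁸ N.

|F| ≈ 5.12×10⁻¹⁸ N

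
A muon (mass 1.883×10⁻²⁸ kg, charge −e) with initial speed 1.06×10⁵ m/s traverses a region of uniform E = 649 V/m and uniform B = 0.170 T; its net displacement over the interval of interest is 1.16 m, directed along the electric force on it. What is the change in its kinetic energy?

ΔKE ≈ 1.21×10⁻¹⁶ J

The magnetic force is always ⟂ v and does no work; only the electric force changes KE.
ΔKE = F_E · d = |q|E d = (1.602×10⁻¹⁹)(649)(1.16) ≈ 1.21×10⁻¹⁶ J.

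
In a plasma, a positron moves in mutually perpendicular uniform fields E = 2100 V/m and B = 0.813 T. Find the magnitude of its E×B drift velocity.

The steady drift has the magnetic force balancing the electric force, so v_d = E/B.
v_d = 2100/0.813 = 2580 m/s.

v_d ≈ 2580 m/s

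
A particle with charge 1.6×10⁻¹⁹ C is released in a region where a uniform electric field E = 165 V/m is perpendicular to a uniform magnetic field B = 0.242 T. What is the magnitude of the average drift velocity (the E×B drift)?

The E×B drift speed is v_d = E/B.
v_d = 165/0.242 = 682 m/s.

v_d ≈ 682 m/s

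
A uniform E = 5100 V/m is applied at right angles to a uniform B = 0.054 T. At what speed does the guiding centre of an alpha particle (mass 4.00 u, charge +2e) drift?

The E×B drift speed is v_d = E/B.
v_d = 5100/0.054 = 9.4×10⁴ m/s.

v_d ≈ 9.4×10⁴ m/s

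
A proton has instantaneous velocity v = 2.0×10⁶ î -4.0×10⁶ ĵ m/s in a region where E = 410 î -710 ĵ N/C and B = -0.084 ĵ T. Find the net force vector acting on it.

v×B = (0, 0, -1.68×10⁵) N/C.
E + v×B = (410, -710, -1.68×10⁵) N/C.
F = q(E + v×B) = (1.602×10⁻¹⁹ C)·(410, -710, -1.68×10⁵) = (6.57×10⁻¹⁷, -1.14×10⁻¹⁶, -2.69×10⁻¹⁴) N.

F ≈ (6.57×10⁻¹⁷, -1.14×10⁻¹⁶, -2.69×10⁻¹⁴) N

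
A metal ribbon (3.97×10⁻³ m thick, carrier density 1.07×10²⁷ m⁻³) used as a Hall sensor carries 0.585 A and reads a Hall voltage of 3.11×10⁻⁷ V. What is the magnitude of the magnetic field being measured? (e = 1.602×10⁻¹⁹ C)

B ≈ 0.362 T

From V_H = IB/(n e t), B = V_H n e t / I.
B = (3.11×10⁻⁷)(1.07×10²⁷)(1.602×10⁻¹⁹)(3.97×10⁻³)/0.585 ≈ 0.362 T.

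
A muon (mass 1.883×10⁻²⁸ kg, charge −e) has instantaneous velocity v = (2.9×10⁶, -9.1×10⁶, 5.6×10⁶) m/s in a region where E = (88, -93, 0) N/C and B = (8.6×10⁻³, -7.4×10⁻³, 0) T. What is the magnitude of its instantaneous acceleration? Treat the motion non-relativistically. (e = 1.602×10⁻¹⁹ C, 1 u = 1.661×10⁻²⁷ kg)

v×B = (4.14×10⁴, 4.82×10⁴, 5.68×10⁴) N/C.
E + v×B = (4.15×10⁴, 4.81×10⁴, 5.68×10⁴) N/C.
F = q(E + v×B) = (−1.602×10⁻¹⁹ C)·(4.15×10⁴, 4.81×10⁴, 5.68×10⁴) = (-6.65×10⁻¹⁵, -7.70×10⁻¹⁵, -9.10×10⁻¹⁵) N.
|a| = |F|/m = 1.365×10⁻¹⁴/1.883×10⁻²⁸ ≈ 7.25×10¹³ m/s².

|a| ≈ 7.25×10¹³ m/s²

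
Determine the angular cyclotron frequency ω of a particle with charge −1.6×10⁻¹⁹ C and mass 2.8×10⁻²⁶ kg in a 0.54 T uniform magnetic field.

ω = |q|B/m.
ω = (1.6×10⁻¹⁹)(0.54)/2.8×10⁻²⁶ ≈ 3.1×10⁶ rad/s.

ω ≈ 3.1×10⁶ rad/s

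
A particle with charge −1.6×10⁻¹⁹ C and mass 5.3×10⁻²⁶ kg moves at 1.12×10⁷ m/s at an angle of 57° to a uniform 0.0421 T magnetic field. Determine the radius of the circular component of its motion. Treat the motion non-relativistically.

v⊥ = v sinθ = 1.12×10⁷·sin57° ≈ 9.393×10⁶ m/s.
r = m v⊥/(|q|B) = (5.3×10⁻²⁶)(9.393×10⁶)/((1.6×10⁻¹⁹)(0.0421)) ≈ 73.9 m.

r ≈ 73.9 m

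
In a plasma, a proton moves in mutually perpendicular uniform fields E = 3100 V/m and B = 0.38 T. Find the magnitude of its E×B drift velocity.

v_d ≈ 8200 m/s

The E×B drift speed is v_d = E/B.
v_d = 3100/0.38 = 8200 m/s.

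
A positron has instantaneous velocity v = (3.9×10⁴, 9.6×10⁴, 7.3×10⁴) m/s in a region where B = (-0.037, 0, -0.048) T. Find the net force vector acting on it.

F ≈ (-7.38×10⁻¹⁶, -1.33×10⁻¹⁶, 5.69×10⁻¹⁶) N

v×B = (-4610, -829, 3550) N/C.
F = q v×B = (1.602×10⁻¹⁹ C)·(-4610, -829, 3550) = (-7.38×10⁻¹⁶, -1.33×10⁻¹⁶, 5.69×10⁻¹⁶) N.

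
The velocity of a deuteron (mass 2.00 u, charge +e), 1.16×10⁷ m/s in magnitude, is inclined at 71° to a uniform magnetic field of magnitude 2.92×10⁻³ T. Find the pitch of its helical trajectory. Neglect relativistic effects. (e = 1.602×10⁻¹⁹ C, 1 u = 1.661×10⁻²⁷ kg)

v∥ = v cosθ = 1.16×10⁷·cos71° ≈ 3.777×10⁶ m/s.
T = 2πm/(|q|B) = 2π(3.322×10⁻²⁷)/((1.602×10⁻¹⁹)(2.92×10⁻³)) ≈ 4.462×10⁻⁵ s.
pitch = v∥ T = (3.777×10⁶)(4.462×10⁻⁵) ≈ 169 m.

p ≈ 169 m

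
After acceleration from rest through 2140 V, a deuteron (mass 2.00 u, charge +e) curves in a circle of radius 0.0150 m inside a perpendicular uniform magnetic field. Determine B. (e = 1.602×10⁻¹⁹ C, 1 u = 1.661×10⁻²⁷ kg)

v = √(2|q|V/m) = √(2·1.602×10⁻¹⁹·2140/3.322×10⁻²⁷) ≈ 4.543×10⁵ m/s.
B = mv/(|q|r) = (3.322×10⁻²⁷)(4.543×10⁵)/((1.602×10⁻¹⁹)(0.0150)) ≈ 0.628 T.

B ≈ 0.628 T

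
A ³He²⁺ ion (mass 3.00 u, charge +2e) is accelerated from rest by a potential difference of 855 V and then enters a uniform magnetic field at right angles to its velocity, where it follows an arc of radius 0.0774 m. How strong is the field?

B ≈ 0.0666 T

v = √(2|q|V/m) = √(2·3.204×10⁻¹⁹·855/4.983×10⁻²⁷) ≈ 3.316×10⁵ m/s.
B = mv/(|q|r) = (4.983×10⁻²⁷)(3.316×10⁵)/((3.204×10⁻¹⁹)(0.0774)) ≈ 0.0666 T.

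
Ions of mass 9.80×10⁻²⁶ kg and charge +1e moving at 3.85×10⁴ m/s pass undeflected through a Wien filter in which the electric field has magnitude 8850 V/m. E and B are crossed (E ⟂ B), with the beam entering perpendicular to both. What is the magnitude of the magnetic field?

B = 0.230 T

Balance of forces in the selector: qE = qvB ⇒ B = E/v.
B = 8850/3.85×10⁴ = 0.230 T.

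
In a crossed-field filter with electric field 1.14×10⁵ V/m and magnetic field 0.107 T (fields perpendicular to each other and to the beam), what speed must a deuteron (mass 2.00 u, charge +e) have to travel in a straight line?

For undeflected motion the electric and magnetic forces balance: qE = qvB.
v = E/B = 1.14×10⁵/0.107 = 1.07×10⁶ m/s.
The result is independent of the particle's charge and mass.

v = 1.07×10⁶ m/s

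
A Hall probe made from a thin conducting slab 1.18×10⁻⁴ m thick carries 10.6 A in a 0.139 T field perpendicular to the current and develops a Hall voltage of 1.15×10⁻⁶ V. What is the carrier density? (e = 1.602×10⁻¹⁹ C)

From V_H = IB/(n e t), n = IB/(V_H e t).
n = (10.6)(0.139)/((1.15×10⁻⁶)(1.602×10⁻¹⁹)(1.18×10⁻⁴)) ≈ 6.78×10²⁸ m⁻³.

n ≈ 6.78×10²⁸ m⁻³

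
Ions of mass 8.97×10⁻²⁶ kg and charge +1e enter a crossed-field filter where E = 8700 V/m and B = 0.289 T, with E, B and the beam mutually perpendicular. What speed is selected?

Straight-line motion ⇒ electric and magnetic forces cancel, so E = vB.
v = E/B = 8700/0.289 = 3.01×10⁴ m/s.

v = 3.01×10⁴ m/s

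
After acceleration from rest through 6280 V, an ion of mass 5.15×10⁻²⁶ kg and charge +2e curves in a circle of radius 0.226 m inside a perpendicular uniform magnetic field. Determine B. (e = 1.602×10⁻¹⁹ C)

v = √(2|q|V/m) = √(2·3.204×10⁻¹⁹·6280/5.15×10⁻²⁶) ≈ 2.795×10⁵ m/s.
B = mv/(|q|r) = (5.15×10⁻²⁶)(2.795×10⁵)/((3.204×10⁻¹⁹)(0.226)) ≈ 0.199 T.

B ≈ 0.199 T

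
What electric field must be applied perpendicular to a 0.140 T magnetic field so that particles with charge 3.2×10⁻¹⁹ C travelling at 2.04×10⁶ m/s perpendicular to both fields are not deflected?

For straight-line motion qE = qvB, so E = vB.
E = 2.04×10⁶ × 0.140 = 2.86×10⁵ V/m.

E = 2.86×10⁵ V/m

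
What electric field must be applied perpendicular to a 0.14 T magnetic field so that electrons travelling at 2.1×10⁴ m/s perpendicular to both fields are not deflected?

E = 2900 V/m

For straight-line motion qE = qvB, so E = vB.
E = 2.1×10⁴ × 0.14 = 2900 V/m.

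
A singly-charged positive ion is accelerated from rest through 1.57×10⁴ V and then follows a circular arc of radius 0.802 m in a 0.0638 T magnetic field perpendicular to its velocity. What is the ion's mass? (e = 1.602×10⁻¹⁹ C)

m ≈ 1.34×10⁻²⁶ kg

Combine |q|V = ½mv² and r = mv/(|q|B): eliminate v to get m = qB²r²/(2V).
m = (1.602×10⁻¹⁹)(0.0638)²(0.802)²/(2·1.57×10⁴) ≈ 1.34×10⁻²⁶ kg.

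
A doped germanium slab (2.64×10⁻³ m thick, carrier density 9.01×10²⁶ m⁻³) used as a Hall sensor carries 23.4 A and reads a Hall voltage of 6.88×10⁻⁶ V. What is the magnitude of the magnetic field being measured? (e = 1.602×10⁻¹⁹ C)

B ≈ 0.112 T

From V_H = IB/(n e t), B = V_H n e t / I.
B = (6.88×10⁻⁶)(9.01×10²⁶)(1.602×10⁻¹⁹)(2.64×10⁻³)/23.4 ≈ 0.112 T.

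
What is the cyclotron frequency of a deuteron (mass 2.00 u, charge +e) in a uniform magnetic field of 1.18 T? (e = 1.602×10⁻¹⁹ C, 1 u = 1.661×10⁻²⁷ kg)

f = |q|B/(2πm).
f = (1.602×10⁻¹⁹)(1.18)/(2π·3.322×10⁻²⁷) ≈ 9.06×10⁶ Hz.

f ≈ 9.06×10⁶ Hz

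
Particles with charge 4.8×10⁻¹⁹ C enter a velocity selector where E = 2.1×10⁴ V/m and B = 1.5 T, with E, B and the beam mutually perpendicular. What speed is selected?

Zero net Lorentz force requires |qE| = |q v×B|, i.e. E = vB.
v = E/B = 2.1×10⁴/1.5 = 1.4×10⁴ m/s.

v = 1.4×10⁴ m/s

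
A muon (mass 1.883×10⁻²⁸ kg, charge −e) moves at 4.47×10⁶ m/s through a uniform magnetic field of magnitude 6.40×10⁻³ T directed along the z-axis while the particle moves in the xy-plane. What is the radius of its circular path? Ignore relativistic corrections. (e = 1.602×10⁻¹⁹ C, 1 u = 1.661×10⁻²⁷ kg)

r ≈ 0.821 m

The magnetic force provides the centripetal force: |q|vB = mv²/r.
r = mv/(|q|B) = (1.883×10⁻²⁸)(4.47×10⁶)/((1.602×10⁻¹⁹)(6.40×10⁻³)) ≈ 0.821 m.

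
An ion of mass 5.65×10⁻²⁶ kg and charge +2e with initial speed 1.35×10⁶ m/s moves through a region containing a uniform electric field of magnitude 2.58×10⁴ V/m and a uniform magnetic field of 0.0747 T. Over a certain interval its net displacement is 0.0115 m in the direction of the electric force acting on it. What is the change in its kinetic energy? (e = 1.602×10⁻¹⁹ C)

ΔKE ≈ 9.51×10⁻¹⁷ J

The magnetic force is always ⟂ v and does no work; only the electric force changes KE.
ΔKE = F_E · d = |q|E d = (3.204×10⁻¹⁹)(2.58×10⁴)(0.0115) ≈ 9.51×10⁻¹⁷ J.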